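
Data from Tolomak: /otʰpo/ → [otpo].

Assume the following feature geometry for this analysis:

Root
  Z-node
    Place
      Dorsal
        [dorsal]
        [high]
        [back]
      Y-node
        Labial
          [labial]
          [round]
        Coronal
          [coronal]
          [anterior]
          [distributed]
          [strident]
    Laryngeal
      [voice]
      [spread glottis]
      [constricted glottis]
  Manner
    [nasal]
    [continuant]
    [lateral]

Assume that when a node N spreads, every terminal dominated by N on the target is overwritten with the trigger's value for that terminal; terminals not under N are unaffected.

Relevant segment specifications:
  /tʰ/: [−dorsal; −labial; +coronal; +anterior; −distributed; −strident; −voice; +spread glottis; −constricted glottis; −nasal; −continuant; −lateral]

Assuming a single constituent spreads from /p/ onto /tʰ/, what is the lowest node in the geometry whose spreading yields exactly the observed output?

Feature comparison: [spread glottis] differs between /tʰ/ and [t]; the remaining terminals match.
Only a single terminal changes, and /p/ supplies the new value, so [spread glottis] itself is the minimal spreading constituent.
[coronal], [labial] stay as in /tʰ/ although /p/ differs there, so no node dominating them spread; among the remaining candidates [spread glottis] is the lowest that derives the output.

[spread glottis]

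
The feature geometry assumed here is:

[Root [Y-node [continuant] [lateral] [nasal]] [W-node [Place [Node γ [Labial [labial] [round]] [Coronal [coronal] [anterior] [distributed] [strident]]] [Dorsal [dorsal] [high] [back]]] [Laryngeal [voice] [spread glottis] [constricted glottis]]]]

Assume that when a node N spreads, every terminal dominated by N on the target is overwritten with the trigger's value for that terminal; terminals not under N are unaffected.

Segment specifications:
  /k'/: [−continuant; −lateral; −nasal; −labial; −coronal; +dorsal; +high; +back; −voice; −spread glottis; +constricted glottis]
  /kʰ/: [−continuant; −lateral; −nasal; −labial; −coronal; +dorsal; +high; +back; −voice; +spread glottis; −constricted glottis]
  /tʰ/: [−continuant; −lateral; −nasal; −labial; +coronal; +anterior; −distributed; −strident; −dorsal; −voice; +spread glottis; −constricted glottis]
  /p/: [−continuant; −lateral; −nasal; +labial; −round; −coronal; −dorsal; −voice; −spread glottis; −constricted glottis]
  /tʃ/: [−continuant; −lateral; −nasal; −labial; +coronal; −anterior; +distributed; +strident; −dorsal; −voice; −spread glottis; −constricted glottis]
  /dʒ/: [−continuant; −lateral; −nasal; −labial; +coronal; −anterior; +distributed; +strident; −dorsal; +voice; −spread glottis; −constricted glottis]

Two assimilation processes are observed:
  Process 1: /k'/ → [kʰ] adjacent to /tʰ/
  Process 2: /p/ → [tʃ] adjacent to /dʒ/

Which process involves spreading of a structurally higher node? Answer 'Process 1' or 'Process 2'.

Process 1: the features that change are [spread glottis], [constricted glottis]; the minimal node is Laryngeal (depth 2).
Process 2: the features that change are [labial], [round], [coronal], [anterior], [distributed], [strident]; the minimal node is Node γ (depth 3).
Laryngeal is closer to Root than Node γ, so Process 1 spreads the higher node.

Process 1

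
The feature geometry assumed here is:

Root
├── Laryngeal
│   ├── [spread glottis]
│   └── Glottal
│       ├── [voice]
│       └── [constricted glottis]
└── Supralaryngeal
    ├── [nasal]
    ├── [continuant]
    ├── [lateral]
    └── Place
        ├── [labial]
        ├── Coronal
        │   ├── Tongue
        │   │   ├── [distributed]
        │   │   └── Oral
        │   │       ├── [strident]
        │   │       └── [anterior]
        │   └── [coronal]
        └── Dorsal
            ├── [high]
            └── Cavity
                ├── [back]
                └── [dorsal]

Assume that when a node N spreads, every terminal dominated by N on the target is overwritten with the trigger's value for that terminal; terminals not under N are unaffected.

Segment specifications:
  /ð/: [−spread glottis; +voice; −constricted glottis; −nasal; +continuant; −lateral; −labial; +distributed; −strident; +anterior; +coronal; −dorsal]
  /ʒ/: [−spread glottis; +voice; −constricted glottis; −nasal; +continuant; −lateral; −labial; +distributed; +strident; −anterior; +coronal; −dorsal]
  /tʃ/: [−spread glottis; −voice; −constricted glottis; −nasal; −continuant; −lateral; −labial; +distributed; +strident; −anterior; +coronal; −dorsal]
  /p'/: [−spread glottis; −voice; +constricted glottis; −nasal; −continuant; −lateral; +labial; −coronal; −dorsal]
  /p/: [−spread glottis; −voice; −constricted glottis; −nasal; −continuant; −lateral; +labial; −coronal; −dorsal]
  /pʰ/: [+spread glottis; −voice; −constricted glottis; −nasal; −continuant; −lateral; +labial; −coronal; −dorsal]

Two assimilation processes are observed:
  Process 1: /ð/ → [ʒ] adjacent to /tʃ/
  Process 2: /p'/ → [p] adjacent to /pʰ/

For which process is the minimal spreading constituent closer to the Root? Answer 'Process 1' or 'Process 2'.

Process 1 alters [anterior], [strident]; the lowest common ancestor is Oral (depth 5 from Root).
In Process 2, [constricted glottis] changes, so the minimal spreading node is [constricted glottis] at depth 3.
[constricted glottis] (depth 3) sits above Oral (depth 5), making Process 2 the one with the higher spreading node.

Process 2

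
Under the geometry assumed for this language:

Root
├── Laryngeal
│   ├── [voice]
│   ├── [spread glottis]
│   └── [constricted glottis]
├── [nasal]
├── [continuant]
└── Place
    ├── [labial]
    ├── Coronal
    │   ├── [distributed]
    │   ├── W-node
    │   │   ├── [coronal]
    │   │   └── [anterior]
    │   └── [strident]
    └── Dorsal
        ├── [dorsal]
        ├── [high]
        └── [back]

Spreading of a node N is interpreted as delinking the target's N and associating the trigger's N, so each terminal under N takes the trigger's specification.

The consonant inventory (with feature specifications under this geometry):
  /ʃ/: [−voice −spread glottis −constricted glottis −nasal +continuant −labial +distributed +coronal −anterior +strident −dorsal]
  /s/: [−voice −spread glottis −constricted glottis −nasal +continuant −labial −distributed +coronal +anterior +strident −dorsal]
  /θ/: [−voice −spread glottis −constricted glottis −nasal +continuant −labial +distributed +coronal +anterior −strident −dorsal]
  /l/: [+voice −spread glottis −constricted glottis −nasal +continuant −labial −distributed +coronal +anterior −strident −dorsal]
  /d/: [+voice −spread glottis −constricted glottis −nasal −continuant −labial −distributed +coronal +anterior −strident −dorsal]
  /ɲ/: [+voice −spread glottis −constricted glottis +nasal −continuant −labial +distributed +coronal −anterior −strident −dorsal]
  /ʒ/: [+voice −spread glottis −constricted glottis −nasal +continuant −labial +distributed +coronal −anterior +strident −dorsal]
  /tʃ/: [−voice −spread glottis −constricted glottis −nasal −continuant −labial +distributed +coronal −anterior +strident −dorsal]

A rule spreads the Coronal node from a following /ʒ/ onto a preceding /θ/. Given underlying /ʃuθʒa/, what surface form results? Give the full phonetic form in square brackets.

Terminals under Coronal in this geometry: [distributed], [coronal], [anterior], [strident].
Spreading Coronal from /ʒ/ onto /θ/ replaces those values with /ʒ/'s: [+distributed], [+coronal], [−anterior], [+strident]. Features outside Coronal ([voice], [spread glottis], [constricted glottis], …) stay as in /θ/.
Among the inventory, only /ʃ/ has exactly this specification, giving the surface form [ʃuʃʒa].

[ʃuʃʒa]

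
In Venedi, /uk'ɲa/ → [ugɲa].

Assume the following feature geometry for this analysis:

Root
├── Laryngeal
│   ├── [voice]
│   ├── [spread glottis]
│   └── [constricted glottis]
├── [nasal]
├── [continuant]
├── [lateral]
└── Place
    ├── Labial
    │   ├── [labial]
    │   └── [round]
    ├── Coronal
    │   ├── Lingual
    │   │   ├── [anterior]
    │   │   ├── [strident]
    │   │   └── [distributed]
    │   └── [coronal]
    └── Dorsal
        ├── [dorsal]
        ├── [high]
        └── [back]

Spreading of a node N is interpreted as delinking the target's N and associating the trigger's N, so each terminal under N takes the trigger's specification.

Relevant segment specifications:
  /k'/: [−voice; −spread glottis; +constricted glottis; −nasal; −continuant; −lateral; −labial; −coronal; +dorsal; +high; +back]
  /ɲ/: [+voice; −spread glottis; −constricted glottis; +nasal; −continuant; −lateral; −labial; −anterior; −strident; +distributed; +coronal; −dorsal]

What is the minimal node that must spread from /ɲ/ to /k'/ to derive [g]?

Laryngeal

Comparing /k'/ with its surface form [g], the features that change are [voice], [constricted glottis].
The smallest constituent containing every changed terminal is Laryngeal — each of its daughters lacks at least one of the affected features.
Delinking /k'/'s Laryngeal and associating /ɲ/'s Laryngeal gives precisely the feature bundle of [g].
[dorsal], [nasal] — on which /ɲ/ differs from /k'/ — are unchanged, so Root cannot have spread; the constituent is no larger than Laryngeal.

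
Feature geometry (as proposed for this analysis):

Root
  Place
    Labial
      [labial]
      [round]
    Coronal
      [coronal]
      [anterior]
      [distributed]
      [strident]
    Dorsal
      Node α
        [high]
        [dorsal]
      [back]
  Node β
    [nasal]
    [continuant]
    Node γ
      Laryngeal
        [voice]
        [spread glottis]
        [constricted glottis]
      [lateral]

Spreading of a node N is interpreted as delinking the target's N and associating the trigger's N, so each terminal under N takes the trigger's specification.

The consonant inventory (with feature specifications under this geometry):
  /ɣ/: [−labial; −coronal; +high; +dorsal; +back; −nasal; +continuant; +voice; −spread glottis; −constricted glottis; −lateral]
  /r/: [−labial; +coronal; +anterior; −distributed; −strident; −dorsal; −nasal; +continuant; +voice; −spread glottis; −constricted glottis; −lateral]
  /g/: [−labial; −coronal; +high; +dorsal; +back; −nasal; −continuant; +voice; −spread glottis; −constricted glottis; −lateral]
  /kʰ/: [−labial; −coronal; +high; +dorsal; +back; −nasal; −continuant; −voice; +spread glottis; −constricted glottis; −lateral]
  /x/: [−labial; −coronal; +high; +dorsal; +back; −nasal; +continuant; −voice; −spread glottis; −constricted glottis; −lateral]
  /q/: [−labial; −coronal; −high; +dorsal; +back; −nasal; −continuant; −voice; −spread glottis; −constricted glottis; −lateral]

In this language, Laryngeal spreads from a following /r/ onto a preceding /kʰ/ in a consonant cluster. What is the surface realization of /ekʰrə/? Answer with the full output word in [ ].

[egrə]

The Laryngeal node dominates the terminals [voice], [spread glottis], [constricted glottis].
Spreading Laryngeal from /r/ onto /kʰ/ replaces those values with /r/'s: [+voice], [−spread glottis], [−constricted glottis]. Features outside Laryngeal ([labial], [coronal], [high], …) stay as in /kʰ/.
The resulting bundle matches /g/ in the inventory; substituting it for /kʰ/ gives [egrə].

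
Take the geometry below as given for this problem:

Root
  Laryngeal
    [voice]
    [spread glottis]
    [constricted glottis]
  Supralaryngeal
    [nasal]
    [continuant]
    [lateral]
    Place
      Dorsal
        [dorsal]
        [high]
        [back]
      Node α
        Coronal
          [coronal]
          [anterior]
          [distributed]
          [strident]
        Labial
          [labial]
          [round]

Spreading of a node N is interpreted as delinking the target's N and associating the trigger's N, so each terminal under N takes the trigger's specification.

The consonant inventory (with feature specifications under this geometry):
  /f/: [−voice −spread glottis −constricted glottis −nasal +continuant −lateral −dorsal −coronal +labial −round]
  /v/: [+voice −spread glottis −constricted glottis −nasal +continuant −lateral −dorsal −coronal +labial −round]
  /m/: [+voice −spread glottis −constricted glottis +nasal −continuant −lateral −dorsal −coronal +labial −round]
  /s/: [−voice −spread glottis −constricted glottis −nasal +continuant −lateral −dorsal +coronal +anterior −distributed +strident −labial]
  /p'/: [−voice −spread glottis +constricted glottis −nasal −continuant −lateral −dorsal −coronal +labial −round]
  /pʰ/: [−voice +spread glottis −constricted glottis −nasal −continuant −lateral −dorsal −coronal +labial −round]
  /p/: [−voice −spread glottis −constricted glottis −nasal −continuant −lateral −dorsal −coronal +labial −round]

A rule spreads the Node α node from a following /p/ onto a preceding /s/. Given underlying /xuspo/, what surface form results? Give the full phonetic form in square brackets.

[xufpo]

The Node α node dominates the terminals [coronal], [anterior], [distributed], [strident], [labial], [round].
Spreading Node α from /p/ onto /s/ replaces those values with /p/'s: [−coronal], [+labial], [−round]. Features outside Node α ([voice], [spread glottis], [constricted glottis], …) stay as in /s/.
Among the inventory, only /f/ has exactly this specification, giving the surface form [xufpo].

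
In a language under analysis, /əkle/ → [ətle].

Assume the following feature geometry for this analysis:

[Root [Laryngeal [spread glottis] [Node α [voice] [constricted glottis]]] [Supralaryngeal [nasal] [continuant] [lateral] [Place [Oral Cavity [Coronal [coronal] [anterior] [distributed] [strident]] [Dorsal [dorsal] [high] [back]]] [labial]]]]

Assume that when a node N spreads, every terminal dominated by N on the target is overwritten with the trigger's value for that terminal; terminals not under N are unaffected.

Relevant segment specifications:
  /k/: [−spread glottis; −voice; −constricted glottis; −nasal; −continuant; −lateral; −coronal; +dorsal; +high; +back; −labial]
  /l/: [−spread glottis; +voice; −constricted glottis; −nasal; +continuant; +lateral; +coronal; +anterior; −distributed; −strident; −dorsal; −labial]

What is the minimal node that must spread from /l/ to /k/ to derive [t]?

Oral Cavity

/k/ and [t] differ in [coronal], [anterior], [distributed], [strident], [dorsal], [high], [back]; every other specified feature is identical.
The smallest constituent containing every changed terminal is Oral Cavity — each of its daughters lacks at least one of the affected features.
Spreading Oral Cavity from /l/ overwrites each of those terminals with /l/'s values, yielding exactly [t].
[lateral], [continuant] stay as in /k/ although /l/ differs there, so no node dominating them spread; among the remaining candidates Oral Cavity is the lowest that derives the output.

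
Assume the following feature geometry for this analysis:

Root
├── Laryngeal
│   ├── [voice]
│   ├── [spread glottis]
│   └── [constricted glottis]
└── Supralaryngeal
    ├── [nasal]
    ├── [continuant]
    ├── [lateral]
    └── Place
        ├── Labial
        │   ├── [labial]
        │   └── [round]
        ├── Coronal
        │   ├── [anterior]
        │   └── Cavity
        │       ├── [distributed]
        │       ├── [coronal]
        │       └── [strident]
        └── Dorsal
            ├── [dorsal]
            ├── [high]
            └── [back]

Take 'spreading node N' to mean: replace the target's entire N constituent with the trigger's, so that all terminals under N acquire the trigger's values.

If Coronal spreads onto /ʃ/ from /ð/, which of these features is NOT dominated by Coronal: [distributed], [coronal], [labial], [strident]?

[labial]

The terminals dominated by Coronal are [anterior], [distributed], [coronal], [strident].
Spreading Coronal replaces [strident], [coronal], [distributed] with the trigger's values, since each sits inside the Coronal constituent.
[labial] attaches under Labial, not under Coronal, so /ʃ/ retains its own value for [labial].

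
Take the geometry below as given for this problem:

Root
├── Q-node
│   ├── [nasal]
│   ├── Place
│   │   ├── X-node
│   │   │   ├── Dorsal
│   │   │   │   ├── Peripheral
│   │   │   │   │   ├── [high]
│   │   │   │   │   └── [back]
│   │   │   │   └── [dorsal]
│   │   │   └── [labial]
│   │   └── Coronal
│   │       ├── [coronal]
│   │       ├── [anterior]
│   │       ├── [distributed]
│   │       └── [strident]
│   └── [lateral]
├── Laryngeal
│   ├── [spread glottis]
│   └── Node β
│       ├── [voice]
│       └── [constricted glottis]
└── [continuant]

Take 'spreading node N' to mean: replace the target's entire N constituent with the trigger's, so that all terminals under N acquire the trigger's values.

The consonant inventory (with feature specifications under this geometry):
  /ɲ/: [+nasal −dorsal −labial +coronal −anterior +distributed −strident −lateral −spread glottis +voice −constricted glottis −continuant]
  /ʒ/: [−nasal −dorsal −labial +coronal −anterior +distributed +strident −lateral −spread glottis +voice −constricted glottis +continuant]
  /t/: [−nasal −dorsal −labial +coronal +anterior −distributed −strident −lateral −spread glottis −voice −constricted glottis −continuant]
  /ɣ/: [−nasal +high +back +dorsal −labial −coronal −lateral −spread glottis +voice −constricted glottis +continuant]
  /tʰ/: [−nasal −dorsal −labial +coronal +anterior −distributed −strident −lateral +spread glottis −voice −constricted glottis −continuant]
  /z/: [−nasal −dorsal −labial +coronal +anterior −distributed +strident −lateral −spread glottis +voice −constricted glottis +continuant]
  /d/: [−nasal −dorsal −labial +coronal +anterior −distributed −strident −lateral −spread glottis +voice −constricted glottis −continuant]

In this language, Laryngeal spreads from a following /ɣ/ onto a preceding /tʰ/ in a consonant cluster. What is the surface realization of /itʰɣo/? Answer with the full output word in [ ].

Laryngeal immediately or transitively dominates [spread glottis], [voice], [constricted glottis].
After delinking /tʰ/'s Laryngeal and linking /ɣ/'s, the affected terminals become [−spread glottis], [+voice], [−constricted glottis]; [nasal], [dorsal], [labial], … (outside Laryngeal) are retained from /tʰ/.
The resulting bundle matches /d/ in the inventory; substituting it for /tʰ/ gives [idɣo].

[idɣo]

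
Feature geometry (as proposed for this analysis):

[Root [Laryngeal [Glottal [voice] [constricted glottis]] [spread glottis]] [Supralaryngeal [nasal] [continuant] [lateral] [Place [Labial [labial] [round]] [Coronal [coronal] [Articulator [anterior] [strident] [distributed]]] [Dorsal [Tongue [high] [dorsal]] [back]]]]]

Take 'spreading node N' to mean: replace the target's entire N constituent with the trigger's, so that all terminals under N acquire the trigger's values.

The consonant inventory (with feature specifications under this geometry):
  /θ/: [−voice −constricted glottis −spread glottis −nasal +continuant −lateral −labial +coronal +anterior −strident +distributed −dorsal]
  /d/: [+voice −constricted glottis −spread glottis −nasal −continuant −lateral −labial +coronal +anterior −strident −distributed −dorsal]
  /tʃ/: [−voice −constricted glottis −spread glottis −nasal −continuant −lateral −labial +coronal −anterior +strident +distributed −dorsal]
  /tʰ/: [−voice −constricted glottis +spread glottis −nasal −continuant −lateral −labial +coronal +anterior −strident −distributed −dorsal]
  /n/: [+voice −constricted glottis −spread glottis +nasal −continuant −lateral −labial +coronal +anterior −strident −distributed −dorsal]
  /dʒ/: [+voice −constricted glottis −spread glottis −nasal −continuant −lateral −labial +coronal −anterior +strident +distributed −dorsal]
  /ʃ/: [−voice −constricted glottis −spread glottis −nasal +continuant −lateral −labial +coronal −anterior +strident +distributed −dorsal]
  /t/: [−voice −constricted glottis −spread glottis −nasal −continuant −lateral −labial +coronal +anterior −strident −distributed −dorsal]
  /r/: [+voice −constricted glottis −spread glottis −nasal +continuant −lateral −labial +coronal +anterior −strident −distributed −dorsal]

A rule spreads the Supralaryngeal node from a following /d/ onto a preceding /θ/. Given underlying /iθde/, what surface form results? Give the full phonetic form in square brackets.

[itde]

Terminals under Supralaryngeal in this geometry: [nasal], [continuant], [lateral], [labial], [round], [coronal], [anterior], [strident], [distributed], [high], [dorsal], [back].
Spreading Supralaryngeal from /d/ onto /θ/ replaces those values with /d/'s: [−nasal], [−continuant], [−lateral], [−labial], [+coronal], [+anterior], [−strident], [−distributed], [−dorsal]. Features outside Supralaryngeal ([voice], [constricted glottis], [spread glottis]) stay as in /θ/.
The resulting bundle matches /t/ in the inventory; substituting it for /θ/ gives [itde].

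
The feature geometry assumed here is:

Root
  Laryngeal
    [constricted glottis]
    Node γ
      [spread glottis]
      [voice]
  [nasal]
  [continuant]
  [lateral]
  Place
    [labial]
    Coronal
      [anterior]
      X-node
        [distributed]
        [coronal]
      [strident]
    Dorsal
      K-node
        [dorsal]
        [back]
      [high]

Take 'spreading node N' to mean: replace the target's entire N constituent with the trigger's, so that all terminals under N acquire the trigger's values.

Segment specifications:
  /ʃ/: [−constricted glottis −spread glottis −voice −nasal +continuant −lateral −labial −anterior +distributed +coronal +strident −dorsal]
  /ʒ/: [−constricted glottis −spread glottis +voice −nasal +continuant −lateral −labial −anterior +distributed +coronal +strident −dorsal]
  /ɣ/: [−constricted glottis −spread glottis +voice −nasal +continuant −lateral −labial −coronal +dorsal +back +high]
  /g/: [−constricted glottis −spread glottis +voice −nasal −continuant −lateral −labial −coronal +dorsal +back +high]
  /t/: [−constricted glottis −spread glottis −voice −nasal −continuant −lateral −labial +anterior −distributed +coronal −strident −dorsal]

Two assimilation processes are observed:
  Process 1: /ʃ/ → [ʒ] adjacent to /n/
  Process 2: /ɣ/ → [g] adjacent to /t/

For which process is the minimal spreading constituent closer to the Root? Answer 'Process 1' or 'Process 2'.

Process 1 alters [voice]; the lowest dominating node is [voice] (depth 3 from Root).
In Process 2, [continuant] changes, so the minimal spreading node is [continuant] at depth 1.
[continuant] is closer to Root than [voice], so Process 2 spreads the higher node.

Process 2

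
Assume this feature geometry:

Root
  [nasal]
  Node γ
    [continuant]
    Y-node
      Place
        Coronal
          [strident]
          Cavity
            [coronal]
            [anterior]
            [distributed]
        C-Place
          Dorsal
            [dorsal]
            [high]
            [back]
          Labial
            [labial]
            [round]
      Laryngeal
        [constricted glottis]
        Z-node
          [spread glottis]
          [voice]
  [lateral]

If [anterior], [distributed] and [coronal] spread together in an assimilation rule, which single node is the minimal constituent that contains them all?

[anterior] is immediately dominated by Cavity.
[distributed] is immediately dominated by Cavity.
[coronal] is immediately dominated by Cavity.
These paths first converge at Cavity; no daughter of Cavity dominates all 3 features, so Cavity is the minimal constituent.

Cavity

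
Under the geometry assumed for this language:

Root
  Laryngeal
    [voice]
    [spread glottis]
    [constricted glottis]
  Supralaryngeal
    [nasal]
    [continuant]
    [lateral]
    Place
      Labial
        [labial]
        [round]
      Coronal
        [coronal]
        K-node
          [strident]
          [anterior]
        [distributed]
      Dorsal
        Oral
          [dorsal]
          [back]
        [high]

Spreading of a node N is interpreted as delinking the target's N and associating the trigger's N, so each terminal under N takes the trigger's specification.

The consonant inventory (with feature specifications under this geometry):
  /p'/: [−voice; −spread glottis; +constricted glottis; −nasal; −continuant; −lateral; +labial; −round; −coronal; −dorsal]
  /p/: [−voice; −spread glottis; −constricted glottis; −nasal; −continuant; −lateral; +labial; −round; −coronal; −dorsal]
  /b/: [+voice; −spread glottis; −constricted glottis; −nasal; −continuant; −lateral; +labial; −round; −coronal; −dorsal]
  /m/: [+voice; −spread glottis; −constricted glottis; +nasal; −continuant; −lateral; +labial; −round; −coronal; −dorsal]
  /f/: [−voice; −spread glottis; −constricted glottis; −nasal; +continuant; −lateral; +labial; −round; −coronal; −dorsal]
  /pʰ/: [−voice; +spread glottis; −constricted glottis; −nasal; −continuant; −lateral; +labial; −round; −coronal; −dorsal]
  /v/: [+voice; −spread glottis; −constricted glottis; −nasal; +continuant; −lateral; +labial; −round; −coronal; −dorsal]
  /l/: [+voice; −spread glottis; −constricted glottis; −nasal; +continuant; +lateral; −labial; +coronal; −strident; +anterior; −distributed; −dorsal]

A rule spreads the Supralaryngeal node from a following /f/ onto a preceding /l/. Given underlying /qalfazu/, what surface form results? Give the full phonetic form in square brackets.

Terminals under Supralaryngeal in this geometry: [nasal], [continuant], [lateral], [labial], [round], [coronal], [strident], [anterior], [distributed], [dorsal], [back], [high].
The target acquires /f/'s values for everything under Supralaryngeal — [−nasal], [+continuant], [−lateral], [+labial], [−round], [−coronal], [−dorsal] — while keeping its own [voice], [spread glottis], [constricted glottis].
Among the inventory, only /v/ has exactly this specification, giving the surface form [qavfazu].

[qavfazu]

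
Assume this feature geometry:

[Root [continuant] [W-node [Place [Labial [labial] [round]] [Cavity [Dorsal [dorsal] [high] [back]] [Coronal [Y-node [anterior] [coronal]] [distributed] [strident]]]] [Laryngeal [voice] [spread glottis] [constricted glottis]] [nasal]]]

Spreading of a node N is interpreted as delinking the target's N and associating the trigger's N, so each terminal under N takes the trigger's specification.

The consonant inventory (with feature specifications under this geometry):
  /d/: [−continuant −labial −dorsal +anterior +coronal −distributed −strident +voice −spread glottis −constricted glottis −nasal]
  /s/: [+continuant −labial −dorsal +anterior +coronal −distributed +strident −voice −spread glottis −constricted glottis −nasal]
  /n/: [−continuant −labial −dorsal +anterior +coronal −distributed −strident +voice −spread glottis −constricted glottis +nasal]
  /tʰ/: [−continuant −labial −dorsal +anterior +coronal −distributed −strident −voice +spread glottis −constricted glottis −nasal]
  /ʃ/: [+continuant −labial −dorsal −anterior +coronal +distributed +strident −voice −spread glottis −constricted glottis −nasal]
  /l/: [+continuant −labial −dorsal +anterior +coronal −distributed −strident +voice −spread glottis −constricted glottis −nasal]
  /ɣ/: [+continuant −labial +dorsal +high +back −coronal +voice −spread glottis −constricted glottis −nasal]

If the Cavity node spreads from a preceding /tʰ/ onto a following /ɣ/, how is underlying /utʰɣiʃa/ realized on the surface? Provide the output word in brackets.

[utʰliʃa]

Cavity immediately or transitively dominates [dorsal], [high], [back], [anterior], [coronal], [distributed], [strident].
Spreading Cavity from /tʰ/ onto /ɣ/ replaces those values with /tʰ/'s: [−dorsal], [+anterior], [+coronal], [−distributed], [−strident]. Features outside Cavity ([continuant], [labial], [voice], …) stay as in /ɣ/.
The resulting bundle matches /l/ in the inventory; substituting it for /ɣ/ gives [utʰliʃa].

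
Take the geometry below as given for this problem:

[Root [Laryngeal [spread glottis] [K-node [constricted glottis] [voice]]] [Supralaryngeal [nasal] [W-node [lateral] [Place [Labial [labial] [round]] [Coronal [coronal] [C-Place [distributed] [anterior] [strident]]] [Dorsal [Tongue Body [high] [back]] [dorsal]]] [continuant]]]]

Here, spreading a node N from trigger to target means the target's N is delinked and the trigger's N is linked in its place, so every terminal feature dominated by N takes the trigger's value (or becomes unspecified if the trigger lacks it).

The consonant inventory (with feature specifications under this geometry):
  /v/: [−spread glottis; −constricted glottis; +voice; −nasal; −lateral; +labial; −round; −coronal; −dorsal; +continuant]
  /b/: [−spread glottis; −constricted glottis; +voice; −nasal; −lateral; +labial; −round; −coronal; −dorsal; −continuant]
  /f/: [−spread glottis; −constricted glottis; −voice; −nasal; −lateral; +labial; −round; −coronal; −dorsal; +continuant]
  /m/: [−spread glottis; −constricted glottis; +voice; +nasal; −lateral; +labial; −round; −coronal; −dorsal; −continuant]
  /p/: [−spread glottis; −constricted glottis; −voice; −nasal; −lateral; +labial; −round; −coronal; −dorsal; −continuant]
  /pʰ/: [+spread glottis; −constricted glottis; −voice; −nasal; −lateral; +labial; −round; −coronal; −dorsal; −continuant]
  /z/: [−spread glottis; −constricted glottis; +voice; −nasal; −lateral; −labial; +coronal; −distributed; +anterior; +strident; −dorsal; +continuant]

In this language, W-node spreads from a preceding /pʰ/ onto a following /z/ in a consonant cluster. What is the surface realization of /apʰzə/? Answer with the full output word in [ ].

W-node immediately or transitively dominates [lateral], [labial], [round], [coronal], [distributed], [anterior], [strident], [high], [back], [dorsal], [continuant].
After delinking /z/'s W-node and linking /pʰ/'s, the affected terminals become [−lateral], [+labial], [−round], [−coronal], [−dorsal], [−continuant]; [spread glottis], [constricted glottis], [voice], … (outside W-node) are retained from /z/.
This feature bundle is that of [b], so /apʰzə/ surfaces as [apʰbə].

[apʰbə]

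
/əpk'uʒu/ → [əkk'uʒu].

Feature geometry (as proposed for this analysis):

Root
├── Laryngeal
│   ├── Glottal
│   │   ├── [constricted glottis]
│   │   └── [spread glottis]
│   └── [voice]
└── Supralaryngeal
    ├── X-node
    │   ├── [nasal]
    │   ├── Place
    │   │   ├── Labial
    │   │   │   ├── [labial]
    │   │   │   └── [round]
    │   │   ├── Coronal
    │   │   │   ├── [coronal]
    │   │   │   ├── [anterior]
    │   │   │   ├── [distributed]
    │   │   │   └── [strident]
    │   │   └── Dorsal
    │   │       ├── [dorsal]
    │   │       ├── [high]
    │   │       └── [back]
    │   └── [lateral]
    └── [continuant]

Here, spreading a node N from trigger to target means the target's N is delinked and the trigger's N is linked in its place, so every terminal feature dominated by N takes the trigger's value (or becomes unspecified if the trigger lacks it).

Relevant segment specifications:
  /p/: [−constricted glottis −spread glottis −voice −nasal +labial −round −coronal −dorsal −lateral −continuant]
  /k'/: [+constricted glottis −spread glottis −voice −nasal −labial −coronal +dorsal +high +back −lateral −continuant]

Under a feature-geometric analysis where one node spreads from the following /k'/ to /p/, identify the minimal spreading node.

/p/ and [k] differ in [labial], [round], [dorsal], [high], [back]; every other specified feature is identical.
In this geometry the lowest node dominating all of them is Place: every daughter of Place dominates only a proper subset, so no lower node suffices.
If Place spreads, every terminal under it takes /k'/'s value, producing [k] as observed.
[constricted glottis] stays as in /p/ although /k'/ differs there, so no node dominating it spread; among the remaining candidates Place is the lowest that derives the output.

Place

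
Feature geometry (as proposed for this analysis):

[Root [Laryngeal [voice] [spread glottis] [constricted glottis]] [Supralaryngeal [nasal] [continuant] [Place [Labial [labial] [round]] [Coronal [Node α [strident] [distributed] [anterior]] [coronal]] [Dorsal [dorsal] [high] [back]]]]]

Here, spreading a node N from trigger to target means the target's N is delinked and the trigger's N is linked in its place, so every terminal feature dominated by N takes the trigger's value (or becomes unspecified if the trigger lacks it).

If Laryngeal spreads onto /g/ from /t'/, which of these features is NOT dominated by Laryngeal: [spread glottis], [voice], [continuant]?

[continuant]

Laryngeal dominates exactly [voice], [spread glottis], [constricted glottis].
Of the listed options, [voice], [spread glottis] are among these and would be overwritten by spreading Laryngeal.
[continuant] is not within the Laryngeal subtree (it hangs from Supralaryngeal), so /g/'s [continuant] value survives.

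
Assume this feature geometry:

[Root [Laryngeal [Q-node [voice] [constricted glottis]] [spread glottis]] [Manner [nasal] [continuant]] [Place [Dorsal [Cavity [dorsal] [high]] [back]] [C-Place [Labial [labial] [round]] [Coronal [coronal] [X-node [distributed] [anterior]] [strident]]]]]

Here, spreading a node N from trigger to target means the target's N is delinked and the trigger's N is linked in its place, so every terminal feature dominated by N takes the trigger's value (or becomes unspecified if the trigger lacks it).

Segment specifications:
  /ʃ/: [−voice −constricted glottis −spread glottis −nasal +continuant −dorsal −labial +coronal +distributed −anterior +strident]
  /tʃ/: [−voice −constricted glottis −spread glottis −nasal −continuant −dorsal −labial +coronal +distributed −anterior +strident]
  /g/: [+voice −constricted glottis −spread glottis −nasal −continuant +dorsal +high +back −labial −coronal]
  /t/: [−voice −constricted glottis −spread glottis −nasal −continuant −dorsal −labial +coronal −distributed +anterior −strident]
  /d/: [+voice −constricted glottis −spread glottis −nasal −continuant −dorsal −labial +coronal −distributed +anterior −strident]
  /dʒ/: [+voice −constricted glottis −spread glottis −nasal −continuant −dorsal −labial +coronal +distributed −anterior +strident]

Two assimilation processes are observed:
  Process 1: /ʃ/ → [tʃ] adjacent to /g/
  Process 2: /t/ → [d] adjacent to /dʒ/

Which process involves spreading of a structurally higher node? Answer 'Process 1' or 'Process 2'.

In Process 1, [continuant] changes, so the minimal spreading node is [continuant] at depth 2.
In Process 2, [voice] changes, so the minimal spreading node is [voice] at depth 3.
Depth 2 < depth 3; Process 1 involves the structurally higher constituent [continuant].

Process 1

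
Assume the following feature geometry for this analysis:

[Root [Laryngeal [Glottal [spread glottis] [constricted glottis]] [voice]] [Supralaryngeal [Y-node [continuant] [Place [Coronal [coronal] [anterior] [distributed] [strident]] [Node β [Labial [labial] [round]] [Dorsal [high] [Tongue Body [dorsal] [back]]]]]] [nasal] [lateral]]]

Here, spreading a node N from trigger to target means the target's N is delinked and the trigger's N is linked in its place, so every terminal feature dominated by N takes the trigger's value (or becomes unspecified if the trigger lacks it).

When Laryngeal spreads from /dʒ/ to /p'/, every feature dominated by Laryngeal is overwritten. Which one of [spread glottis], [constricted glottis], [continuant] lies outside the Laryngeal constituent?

Under this geometry, Laryngeal contains [spread glottis], [constricted glottis], [voice].
Of the listed options, [constricted glottis], [spread glottis] are among these and would be overwritten by spreading Laryngeal.
[continuant] is not within the Laryngeal subtree (it hangs from Y-node), so /p'/'s [continuant] value survives.

[continuant]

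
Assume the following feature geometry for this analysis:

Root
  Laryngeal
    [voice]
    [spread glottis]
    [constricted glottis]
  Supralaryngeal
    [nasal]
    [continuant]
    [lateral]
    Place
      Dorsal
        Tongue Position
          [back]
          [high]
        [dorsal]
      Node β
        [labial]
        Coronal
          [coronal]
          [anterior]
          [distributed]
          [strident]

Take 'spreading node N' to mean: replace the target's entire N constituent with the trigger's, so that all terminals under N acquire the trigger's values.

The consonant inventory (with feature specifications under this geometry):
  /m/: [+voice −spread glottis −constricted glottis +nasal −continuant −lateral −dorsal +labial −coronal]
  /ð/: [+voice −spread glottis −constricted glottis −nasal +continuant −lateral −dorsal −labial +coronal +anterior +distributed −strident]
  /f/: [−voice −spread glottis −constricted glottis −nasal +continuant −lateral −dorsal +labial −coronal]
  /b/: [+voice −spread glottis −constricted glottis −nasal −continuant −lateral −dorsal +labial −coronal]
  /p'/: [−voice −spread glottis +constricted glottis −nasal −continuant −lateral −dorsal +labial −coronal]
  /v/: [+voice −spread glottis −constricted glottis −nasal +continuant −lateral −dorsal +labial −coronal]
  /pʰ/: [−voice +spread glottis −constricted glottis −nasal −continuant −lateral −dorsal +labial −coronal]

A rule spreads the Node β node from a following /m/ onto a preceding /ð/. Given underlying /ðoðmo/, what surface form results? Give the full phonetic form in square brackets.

[ðovmo]

The Node β node dominates the terminals [labial], [coronal], [anterior], [distributed], [strident].
Spreading Node β from /m/ onto /ð/ replaces those values with /m/'s: [+labial], [−coronal]. Features outside Node β ([voice], [spread glottis], [constricted glottis], …) stay as in /ð/.
This feature bundle is that of [v], so /ðoðmo/ surfaces as [ðovmo].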